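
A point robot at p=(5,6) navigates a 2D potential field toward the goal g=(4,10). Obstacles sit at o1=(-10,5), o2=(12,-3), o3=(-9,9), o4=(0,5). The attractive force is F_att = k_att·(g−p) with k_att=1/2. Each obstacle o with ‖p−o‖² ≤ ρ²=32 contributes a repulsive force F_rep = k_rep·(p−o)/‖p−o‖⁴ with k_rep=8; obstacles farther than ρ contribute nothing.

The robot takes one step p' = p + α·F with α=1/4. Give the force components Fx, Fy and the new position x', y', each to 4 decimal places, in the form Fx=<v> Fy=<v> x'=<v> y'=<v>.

F_att = 1/2·(g−p) = 1/2·(-1,4) = (-0.5000,2.0000)
o1: d²=226 > ρ²=32 → inactive
o2: d²=130 > ρ²=32 → inactive
o3: d²=205 > ρ²=32 → inactive
o4: d²=26 ≤ ρ²=32; F_rep = 8·(5,1)/26² = (0.0592,0.0118)
F = F_att + ΣF_rep = (-0.4408,2.0118)
p' = p + 1/4·F = (4.8898,6.5030)

Fx=-0.4408 Fy=2.0118 x'=4.8898 y'=6.5030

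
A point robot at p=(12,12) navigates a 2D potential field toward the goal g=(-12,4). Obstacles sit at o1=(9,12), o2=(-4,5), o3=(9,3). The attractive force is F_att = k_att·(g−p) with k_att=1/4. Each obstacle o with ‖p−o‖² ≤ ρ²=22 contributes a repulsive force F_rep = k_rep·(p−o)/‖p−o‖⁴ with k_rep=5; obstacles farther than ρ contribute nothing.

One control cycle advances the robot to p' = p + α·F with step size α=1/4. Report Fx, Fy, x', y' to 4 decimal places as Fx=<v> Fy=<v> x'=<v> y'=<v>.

Fx=-5.8148 Fy=-2.0000 x'=10.5463 y'=11.5000

F_att = 1/4·(g−p) = 1/4·(-24,-8) = (-6.0000,-2.0000)
o1: d²=9 ≤ ρ²=22; F_rep = 5·(3,0)/9² = (0.1852,0.0000)
o2: d²=305 > ρ²=22 → inactive
o3: d²=90 > ρ²=22 → inactive
F = F_att + ΣF_rep = (-5.8148,-2.0000)
p' = p + 1/4·F = (10.5463,11.5000)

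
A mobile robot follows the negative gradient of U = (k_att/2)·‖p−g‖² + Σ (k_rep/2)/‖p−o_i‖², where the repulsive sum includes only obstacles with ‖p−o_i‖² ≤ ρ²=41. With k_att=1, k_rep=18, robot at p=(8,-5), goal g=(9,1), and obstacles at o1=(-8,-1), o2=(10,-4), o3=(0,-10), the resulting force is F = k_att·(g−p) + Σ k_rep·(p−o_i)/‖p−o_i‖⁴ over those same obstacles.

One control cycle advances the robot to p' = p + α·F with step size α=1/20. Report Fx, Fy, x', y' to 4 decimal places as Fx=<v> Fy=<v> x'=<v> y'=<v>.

Fx=-0.4400 Fy=5.2800 x'=7.9780 y'=-4.7360

F_att = 1·(g−p) = 1·(1,6) = (1.0000,6.0000)
o1: d²=272 > ρ²=41 → inactive
o2: d²=5 ≤ ρ²=41; F_rep = 18·(-2,-1)/5² = (-1.4400,-0.7200)
o3: d²=89 > ρ²=41 → inactive
F = F_att + ΣF_rep = (-0.4400,5.2800)
p' = p + 1/20·F = (7.9780,-4.7360)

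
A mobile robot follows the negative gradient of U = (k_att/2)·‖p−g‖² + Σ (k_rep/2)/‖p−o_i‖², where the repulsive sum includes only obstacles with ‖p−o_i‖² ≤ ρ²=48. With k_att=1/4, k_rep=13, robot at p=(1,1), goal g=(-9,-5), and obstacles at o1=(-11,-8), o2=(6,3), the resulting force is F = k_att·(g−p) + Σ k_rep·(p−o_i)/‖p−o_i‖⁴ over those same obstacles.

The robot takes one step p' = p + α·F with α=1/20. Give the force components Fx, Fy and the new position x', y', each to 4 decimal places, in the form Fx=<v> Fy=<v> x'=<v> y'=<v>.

Fx=-2.5773 Fy=-1.5309 x'=0.8711 y'=0.9235

F_att = 1/4·(g−p) = 1/4·(-10,-6) = (-2.5000,-1.5000)
o1: d²=225 > ρ²=48 → inactive
o2: d²=29 ≤ ρ²=48; F_rep = 13·(-5,-2)/29² = (-0.0773,-0.0309)
F = F_att + ΣF_rep = (-2.5773,-1.5309)
p' = p + 1/20·F = (0.8711,0.9235)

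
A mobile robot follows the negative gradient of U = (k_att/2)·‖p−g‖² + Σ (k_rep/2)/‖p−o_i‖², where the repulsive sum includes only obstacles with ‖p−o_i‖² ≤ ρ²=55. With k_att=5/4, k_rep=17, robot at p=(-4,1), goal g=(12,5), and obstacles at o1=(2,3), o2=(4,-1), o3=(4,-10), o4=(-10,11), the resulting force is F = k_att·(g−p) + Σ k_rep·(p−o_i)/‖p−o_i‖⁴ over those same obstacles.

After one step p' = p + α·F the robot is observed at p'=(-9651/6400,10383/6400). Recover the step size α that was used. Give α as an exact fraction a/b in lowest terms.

α = 1/8

F_att = 5/4·(g−p) = 5/4·(16,4) = (20.0000,5.0000)
o1: d²=40 ≤ ρ²=55; F_rep = 17·(-6,-2)/40² = (-0.0638,-0.0213)
o2: d²=68 > ρ²=55 → inactive
o3: d²=185 > ρ²=55 → inactive
o4: d²=136 > ρ²=55 → inactive
F = F_att + ΣF_rep = (19.9363,4.9787)
Δp = p'−p = (2.4920,0.6223); α = Δx/Fx = (15949/6400) / (15949/800) = 1/8
check: Δy/Fy = (3983/6400) / (3983/800) = 1/8 ✓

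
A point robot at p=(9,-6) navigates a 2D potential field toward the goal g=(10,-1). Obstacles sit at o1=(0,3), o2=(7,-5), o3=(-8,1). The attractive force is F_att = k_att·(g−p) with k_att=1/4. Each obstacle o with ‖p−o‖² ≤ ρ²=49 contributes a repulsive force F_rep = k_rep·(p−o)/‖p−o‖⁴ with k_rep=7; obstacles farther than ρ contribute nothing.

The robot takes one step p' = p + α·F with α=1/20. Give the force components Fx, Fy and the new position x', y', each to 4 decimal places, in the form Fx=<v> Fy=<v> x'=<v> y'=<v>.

F_att = 1/4·(g−p) = 1/4·(1,5) = (0.2500,1.2500)
o1: d²=162 > ρ²=49 → inactive
o2: d²=5 ≤ ρ²=49; F_rep = 7·(2,-1)/5² = (0.5600,-0.2800)
o3: d²=338 > ρ²=49 → inactive
F = F_att + ΣF_rep = (0.8100,0.9700)
p' = p + 1/20·F = (9.0405,-5.9515)

Fx=0.8100 Fy=0.9700 x'=9.0405 y'=-5.9515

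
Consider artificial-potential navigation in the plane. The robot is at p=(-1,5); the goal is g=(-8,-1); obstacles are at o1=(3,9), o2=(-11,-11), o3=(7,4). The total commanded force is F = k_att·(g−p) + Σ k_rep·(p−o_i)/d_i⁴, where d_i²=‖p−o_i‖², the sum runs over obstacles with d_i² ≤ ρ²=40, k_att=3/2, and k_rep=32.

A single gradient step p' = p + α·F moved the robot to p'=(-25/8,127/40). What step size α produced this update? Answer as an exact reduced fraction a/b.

F_att = 3/2·(g−p) = 3/2·(-7,-6) = (-10.5000,-9.0000)
o1: d²=32 ≤ ρ²=40; F_rep = 32·(-4,-4)/32² = (-0.1250,-0.1250)
o2: d²=356 > ρ²=40 → inactive
o3: d²=65 > ρ²=40 → inactive
F = F_att + ΣF_rep = (-10.6250,-9.1250)
Δp = p'−p = (-2.1250,-1.8250); α = Δx/Fx = (-17/8) / (-85/8) = 1/5
check: Δy/Fy = (-73/40) / (-73/8) = 1/5 ✓

α = 1/5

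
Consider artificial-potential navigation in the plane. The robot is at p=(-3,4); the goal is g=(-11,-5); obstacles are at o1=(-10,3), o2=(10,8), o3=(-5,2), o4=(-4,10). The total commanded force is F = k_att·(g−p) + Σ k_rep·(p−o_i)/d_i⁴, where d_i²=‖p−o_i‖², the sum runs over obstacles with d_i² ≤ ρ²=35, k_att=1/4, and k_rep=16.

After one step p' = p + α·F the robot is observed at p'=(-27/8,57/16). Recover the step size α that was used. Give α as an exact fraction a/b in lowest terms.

α = 1/4

F_att = 1/4·(g−p) = 1/4·(-8,-9) = (-2.0000,-2.2500)
o1: d²=50 > ρ²=35 → inactive
o2: d²=185 > ρ²=35 → inactive
o3: d²=8 ≤ ρ²=35; F_rep = 16·(2,2)/8² = (0.5000,0.5000)
o4: d²=37 > ρ²=35 → inactive
F = F_att + ΣF_rep = (-1.5000,-1.7500)
Δp = p'−p = (-0.3750,-0.4375); α = Δx/Fx = (-3/8) / (-3/2) = 1/4
check: Δy/Fy = (-7/16) / (-7/4) = 1/4 ✓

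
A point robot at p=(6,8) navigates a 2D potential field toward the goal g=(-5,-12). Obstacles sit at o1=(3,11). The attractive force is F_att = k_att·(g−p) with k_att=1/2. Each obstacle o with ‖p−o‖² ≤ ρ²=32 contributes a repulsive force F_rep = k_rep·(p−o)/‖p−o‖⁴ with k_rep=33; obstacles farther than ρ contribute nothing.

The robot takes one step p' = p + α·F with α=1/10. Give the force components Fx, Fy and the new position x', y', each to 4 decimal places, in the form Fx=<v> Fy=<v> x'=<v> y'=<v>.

Fx=-5.1944 Fy=-10.3056 x'=5.4806 y'=6.9694

F_att = 1/2·(g−p) = 1/2·(-11,-20) = (-5.5000,-10.0000)
o1: d²=18 ≤ ρ²=32; F_rep = 33·(3,-3)/18² = (0.3056,-0.3056)
F = F_att + ΣF_rep = (-5.1944,-10.3056)
p' = p + 1/10·F = (5.4806,6.9694)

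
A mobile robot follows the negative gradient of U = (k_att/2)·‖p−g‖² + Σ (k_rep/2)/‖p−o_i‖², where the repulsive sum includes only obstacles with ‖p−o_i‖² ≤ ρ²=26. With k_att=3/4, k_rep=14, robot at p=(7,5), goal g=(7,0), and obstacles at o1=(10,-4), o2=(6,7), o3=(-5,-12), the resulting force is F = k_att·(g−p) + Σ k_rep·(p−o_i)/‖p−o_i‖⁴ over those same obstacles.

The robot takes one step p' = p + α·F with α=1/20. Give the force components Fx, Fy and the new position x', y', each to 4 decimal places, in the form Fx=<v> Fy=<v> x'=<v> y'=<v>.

Fx=0.5600 Fy=-4.8700 x'=7.0280 y'=4.7565

F_att = 3/4·(g−p) = 3/4·(0,-5) = (0.0000,-3.7500)
o1: d²=90 > ρ²=26 → inactive
o2: d²=5 ≤ ρ²=26; F_rep = 14·(1,-2)/5² = (0.5600,-1.1200)
o3: d²=433 > ρ²=26 → inactive
F = F_att + ΣF_rep = (0.5600,-4.8700)
p' = p + 1/20·F = (7.0280,4.7565)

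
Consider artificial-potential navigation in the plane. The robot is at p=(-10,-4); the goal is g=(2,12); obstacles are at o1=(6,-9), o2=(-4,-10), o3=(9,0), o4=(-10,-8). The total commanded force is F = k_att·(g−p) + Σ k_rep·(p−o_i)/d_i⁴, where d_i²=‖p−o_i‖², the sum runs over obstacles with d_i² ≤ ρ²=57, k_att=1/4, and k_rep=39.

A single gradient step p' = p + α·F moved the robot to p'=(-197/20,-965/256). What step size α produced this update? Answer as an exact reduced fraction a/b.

α = 1/20

F_att = 1/4·(g−p) = 1/4·(12,16) = (3.0000,4.0000)
o1: d²=281 > ρ²=57 → inactive
o2: d²=72 > ρ²=57 → inactive
o3: d²=377 > ρ²=57 → inactive
o4: d²=16 ≤ ρ²=57; F_rep = 39·(0,4)/16² = (0.0000,0.6094)
F = F_att + ΣF_rep = (3.0000,4.6094)
Δp = p'−p = (0.1500,0.2305); α = Δx/Fx = (3/20) / (3) = 1/20
check: Δy/Fy = (59/256) / (295/64) = 1/20 ✓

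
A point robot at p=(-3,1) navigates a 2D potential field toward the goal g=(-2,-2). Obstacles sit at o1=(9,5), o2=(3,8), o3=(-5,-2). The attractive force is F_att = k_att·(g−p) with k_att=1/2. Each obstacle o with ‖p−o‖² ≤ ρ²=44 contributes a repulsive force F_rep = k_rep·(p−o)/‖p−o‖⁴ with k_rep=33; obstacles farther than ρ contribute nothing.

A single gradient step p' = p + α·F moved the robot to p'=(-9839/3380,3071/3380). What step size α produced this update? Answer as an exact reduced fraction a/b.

α = 1/10

F_att = 1/2·(g−p) = 1/2·(1,-3) = (0.5000,-1.5000)
o1: d²=160 > ρ²=44 → inactive
o2: d²=85 > ρ²=44 → inactive
o3: d²=13 ≤ ρ²=44; F_rep = 33·(2,3)/13² = (0.3905,0.5858)
F = F_att + ΣF_rep = (0.8905,-0.9142)
Δp = p'−p = (0.0891,-0.0914); α = Δx/Fx = (301/3380) / (301/338) = 1/10
check: Δy/Fy = (-309/3380) / (-309/338) = 1/10 ✓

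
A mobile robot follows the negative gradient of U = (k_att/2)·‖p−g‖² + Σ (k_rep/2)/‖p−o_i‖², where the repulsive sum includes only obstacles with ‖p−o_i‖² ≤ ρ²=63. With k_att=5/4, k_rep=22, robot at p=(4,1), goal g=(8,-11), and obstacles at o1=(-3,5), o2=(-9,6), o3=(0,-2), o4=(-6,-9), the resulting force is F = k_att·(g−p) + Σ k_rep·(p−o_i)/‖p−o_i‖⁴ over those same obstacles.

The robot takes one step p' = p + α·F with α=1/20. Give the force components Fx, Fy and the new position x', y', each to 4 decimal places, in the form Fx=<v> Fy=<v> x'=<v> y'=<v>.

Fx=5.1408 Fy=-14.8944 x'=4.2570 y'=0.2553

F_att = 5/4·(g−p) = 5/4·(4,-12) = (5.0000,-15.0000)
o1: d²=65 > ρ²=63 → inactive
o2: d²=194 > ρ²=63 → inactive
o3: d²=25 ≤ ρ²=63; F_rep = 22·(4,3)/25² = (0.1408,0.1056)
o4: d²=200 > ρ²=63 → inactive
F = F_att + ΣF_rep = (5.1408,-14.8944)
p' = p + 1/20·F = (4.2570,0.2553)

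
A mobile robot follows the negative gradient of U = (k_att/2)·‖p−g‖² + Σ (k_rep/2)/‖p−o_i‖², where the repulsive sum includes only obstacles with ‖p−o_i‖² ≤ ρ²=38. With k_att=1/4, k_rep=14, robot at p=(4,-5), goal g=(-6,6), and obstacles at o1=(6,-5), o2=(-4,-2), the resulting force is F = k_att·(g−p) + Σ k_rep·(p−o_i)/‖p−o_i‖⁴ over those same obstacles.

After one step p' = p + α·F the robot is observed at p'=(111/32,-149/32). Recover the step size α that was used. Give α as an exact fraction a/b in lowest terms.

α = 1/8

F_att = 1/4·(g−p) = 1/4·(-10,11) = (-2.5000,2.7500)
o1: d²=4 ≤ ρ²=38; F_rep = 14·(-2,0)/4² = (-1.7500,0.0000)
o2: d²=73 > ρ²=38 → inactive
F = F_att + ΣF_rep = (-4.2500,2.7500)
Δp = p'−p = (-0.5312,0.3438); α = Δx/Fx = (-17/32) / (-17/4) = 1/8
check: Δy/Fy = (11/32) / (11/4) = 1/8 ✓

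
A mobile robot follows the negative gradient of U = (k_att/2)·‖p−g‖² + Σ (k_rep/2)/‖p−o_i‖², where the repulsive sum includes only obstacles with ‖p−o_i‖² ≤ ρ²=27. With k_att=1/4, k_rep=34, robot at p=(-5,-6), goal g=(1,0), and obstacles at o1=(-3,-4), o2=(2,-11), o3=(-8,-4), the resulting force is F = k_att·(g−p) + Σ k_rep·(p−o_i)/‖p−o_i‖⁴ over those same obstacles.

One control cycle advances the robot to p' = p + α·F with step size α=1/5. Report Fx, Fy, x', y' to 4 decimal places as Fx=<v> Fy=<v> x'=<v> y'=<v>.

Fx=1.0411 Fy=0.0351 x'=-4.7918 y'=-5.9930

F_att = 1/4·(g−p) = 1/4·(6,6) = (1.5000,1.5000)
o1: d²=8 ≤ ρ²=27; F_rep = 34·(-2,-2)/8² = (-1.0625,-1.0625)
o2: d²=74 > ρ²=27 → inactive
o3: d²=13 ≤ ρ²=27; F_rep = 34·(3,-2)/13² = (0.6036,-0.4024)
F = F_att + ΣF_rep = (1.0411,0.0351)
p' = p + 1/5·F = (-4.7918,-5.9930)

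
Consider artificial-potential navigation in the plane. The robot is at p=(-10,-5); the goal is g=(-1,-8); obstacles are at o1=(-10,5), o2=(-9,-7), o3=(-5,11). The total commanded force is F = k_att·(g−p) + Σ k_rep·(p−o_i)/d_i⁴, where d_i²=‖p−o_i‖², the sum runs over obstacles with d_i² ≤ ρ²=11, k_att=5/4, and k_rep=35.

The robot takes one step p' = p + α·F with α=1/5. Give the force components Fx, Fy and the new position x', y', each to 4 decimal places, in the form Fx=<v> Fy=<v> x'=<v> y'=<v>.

Fx=9.8500 Fy=-0.9500 x'=-8.0300 y'=-5.1900

F_att = 5/4·(g−p) = 5/4·(9,-3) = (11.2500,-3.7500)
o1: d²=100 > ρ²=11 → inactive
o2: d²=5 ≤ ρ²=11; F_rep = 35·(-1,2)/5² = (-1.4000,2.8000)
o3: d²=281 > ρ²=11 → inactive
F = F_att + ΣF_rep = (9.8500,-0.9500)
p' = p + 1/5·F = (-8.0300,-5.1900)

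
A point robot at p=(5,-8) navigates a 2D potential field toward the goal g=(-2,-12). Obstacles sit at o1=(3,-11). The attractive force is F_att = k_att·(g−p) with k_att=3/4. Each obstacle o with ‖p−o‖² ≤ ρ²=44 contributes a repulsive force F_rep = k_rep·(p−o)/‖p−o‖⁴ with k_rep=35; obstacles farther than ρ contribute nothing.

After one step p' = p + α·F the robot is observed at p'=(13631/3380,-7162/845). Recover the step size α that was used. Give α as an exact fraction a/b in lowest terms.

α = 1/5

F_att = 3/4·(g−p) = 3/4·(-7,-4) = (-5.2500,-3.0000)
o1: d²=13 ≤ ρ²=44; F_rep = 35·(2,3)/13² = (0.4142,0.6213)
F = F_att + ΣF_rep = (-4.8358,-2.3787)
Δp = p'−p = (-0.9672,-0.4757); α = Δx/Fx = (-3269/3380) / (-3269/676) = 1/5
check: Δy/Fy = (-402/845) / (-402/169) = 1/5 ✓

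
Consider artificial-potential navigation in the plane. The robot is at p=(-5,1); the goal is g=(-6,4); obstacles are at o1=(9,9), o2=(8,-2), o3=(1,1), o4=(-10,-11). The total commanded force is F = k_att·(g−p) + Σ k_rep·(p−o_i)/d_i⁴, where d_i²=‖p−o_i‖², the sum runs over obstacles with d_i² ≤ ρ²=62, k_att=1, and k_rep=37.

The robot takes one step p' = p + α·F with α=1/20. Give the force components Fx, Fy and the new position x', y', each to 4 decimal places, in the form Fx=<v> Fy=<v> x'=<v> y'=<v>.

F_att = 1·(g−p) = 1·(-1,3) = (-1.0000,3.0000)
o1: d²=260 > ρ²=62 → inactive
o2: d²=178 > ρ²=62 → inactive
o3: d²=36 ≤ ρ²=62; F_rep = 37·(-6,0)/36² = (-0.1713,0.0000)
o4: d²=169 > ρ²=62 → inactive
F = F_att + ΣF_rep = (-1.1713,3.0000)
p' = p + 1/20·F = (-5.0586,1.1500)

Fx=-1.1713 Fy=3.0000 x'=-5.0586 y'=1.1500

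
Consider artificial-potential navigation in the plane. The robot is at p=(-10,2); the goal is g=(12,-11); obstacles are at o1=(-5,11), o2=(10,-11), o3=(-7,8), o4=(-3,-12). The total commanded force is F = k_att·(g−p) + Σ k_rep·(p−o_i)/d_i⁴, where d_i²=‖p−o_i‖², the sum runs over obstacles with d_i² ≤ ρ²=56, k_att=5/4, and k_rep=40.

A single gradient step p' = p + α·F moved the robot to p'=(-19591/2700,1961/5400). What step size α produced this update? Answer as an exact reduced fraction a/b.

F_att = 5/4·(g−p) = 5/4·(22,-13) = (27.5000,-16.2500)
o1: d²=106 > ρ²=56 → inactive
o2: d²=569 > ρ²=56 → inactive
o3: d²=45 ≤ ρ²=56; F_rep = 40·(-3,-6)/45² = (-0.0593,-0.1185)
o4: d²=245 > ρ²=56 → inactive
F = F_att + ΣF_rep = (27.4407,-16.3685)
Δp = p'−p = (2.7441,-1.6369); α = Δx/Fx = (7409/2700) / (7409/270) = 1/10
check: Δy/Fy = (-8839/5400) / (-8839/540) = 1/10 ✓

α = 1/10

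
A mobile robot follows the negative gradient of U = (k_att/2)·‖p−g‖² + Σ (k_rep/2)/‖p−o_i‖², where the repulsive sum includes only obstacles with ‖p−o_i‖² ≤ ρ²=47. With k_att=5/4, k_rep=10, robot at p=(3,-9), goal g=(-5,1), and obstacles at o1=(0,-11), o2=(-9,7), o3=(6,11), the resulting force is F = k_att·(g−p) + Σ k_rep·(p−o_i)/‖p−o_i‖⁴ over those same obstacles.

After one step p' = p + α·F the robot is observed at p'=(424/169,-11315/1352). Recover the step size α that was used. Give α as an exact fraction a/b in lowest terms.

α = 1/20

F_att = 5/4·(g−p) = 5/4·(-8,10) = (-10.0000,12.5000)
o1: d²=13 ≤ ρ²=47; F_rep = 10·(3,2)/13² = (0.1775,0.1183)
o2: d²=400 > ρ²=47 → inactive
o3: d²=409 > ρ²=47 → inactive
F = F_att + ΣF_rep = (-9.8225,12.6183)
Δp = p'−p = (-0.4911,0.6309); α = Δx/Fx = (-83/169) / (-1660/169) = 1/20
check: Δy/Fy = (853/1352) / (4265/338) = 1/20 ✓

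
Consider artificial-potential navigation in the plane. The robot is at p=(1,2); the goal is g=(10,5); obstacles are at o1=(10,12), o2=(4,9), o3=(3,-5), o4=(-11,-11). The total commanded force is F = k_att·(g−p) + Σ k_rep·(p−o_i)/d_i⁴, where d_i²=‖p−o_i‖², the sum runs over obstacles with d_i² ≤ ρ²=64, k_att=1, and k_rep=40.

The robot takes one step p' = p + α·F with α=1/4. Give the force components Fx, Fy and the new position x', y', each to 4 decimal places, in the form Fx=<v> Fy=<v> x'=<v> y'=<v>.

Fx=8.9358 Fy=3.0164 x'=3.2340 y'=2.7541

F_att = 1·(g−p) = 1·(9,3) = (9.0000,3.0000)
o1: d²=181 > ρ²=64 → inactive
o2: d²=58 ≤ ρ²=64; F_rep = 40·(-3,-7)/58² = (-0.0357,-0.0832)
o3: d²=53 ≤ ρ²=64; F_rep = 40·(-2,7)/53² = (-0.0285,0.0997)
o4: d²=313 > ρ²=64 → inactive
F = F_att + ΣF_rep = (8.9358,3.0164)
p' = p + 1/4·F = (3.2340,2.7541)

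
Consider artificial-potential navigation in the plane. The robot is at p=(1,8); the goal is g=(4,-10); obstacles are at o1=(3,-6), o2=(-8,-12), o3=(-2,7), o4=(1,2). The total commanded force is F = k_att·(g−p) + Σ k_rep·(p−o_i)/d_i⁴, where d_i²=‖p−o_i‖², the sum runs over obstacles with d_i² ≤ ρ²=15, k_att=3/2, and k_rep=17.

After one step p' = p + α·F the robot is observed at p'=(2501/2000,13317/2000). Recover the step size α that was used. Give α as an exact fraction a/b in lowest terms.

α = 1/20

F_att = 3/2·(g−p) = 3/2·(3,-18) = (4.5000,-27.0000)
o1: d²=200 > ρ²=15 → inactive
o2: d²=481 > ρ²=15 → inactive
o3: d²=10 ≤ ρ²=15; F_rep = 17·(3,1)/10² = (0.5100,0.1700)
o4: d²=36 > ρ²=15 → inactive
F = F_att + ΣF_rep = (5.0100,-26.8300)
Δp = p'−p = (0.2505,-1.3415); α = Δx/Fx = (501/2000) / (501/100) = 1/20
check: Δy/Fy = (-2683/2000) / (-2683/100) = 1/20 ✓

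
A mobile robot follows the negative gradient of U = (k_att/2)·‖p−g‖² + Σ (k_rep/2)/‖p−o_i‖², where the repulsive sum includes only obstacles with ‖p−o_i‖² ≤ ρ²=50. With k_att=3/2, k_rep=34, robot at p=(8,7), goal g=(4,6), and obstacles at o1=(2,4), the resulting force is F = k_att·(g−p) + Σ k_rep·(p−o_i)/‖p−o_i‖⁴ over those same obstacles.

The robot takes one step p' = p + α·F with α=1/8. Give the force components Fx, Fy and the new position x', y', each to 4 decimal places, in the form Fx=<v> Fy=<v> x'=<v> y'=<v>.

F_att = 3/2·(g−p) = 3/2·(-4,-1) = (-6.0000,-1.5000)
o1: d²=45 ≤ ρ²=50; F_rep = 34·(6,3)/45² = (0.1007,0.0504)
F = F_att + ΣF_rep = (-5.8993,-1.4496)
p' = p + 1/8·F = (7.2626,6.8188)

Fx=-5.8993 Fy=-1.4496 x'=7.2626 y'=6.8188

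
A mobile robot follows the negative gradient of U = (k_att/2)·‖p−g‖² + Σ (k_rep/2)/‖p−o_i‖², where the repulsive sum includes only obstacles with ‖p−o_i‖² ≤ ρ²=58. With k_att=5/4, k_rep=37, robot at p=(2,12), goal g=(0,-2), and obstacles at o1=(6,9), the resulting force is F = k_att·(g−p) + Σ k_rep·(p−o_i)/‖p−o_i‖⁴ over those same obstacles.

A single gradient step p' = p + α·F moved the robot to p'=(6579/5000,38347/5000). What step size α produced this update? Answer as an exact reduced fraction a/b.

α = 1/4

F_att = 5/4·(g−p) = 5/4·(-2,-14) = (-2.5000,-17.5000)
o1: d²=25 ≤ ρ²=58; F_rep = 37·(-4,3)/25² = (-0.2368,0.1776)
F = F_att + ΣF_rep = (-2.7368,-17.3224)
Δp = p'−p = (-0.6842,-4.3306); α = Δx/Fx = (-3421/5000) / (-3421/1250) = 1/4
check: Δy/Fy = (-21653/5000) / (-21653/1250) = 1/4 ✓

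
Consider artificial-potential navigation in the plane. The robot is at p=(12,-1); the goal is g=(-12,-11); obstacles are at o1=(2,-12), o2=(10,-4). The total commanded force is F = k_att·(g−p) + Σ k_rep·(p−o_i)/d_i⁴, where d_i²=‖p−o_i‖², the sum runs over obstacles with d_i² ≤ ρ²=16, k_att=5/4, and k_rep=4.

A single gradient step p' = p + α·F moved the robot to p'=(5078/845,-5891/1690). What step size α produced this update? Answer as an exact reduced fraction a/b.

F_att = 5/4·(g−p) = 5/4·(-24,-10) = (-30.0000,-12.5000)
o1: d²=221 > ρ²=16 → inactive
o2: d²=13 ≤ ρ²=16; F_rep = 4·(2,3)/13² = (0.0473,0.0710)
F = F_att + ΣF_rep = (-29.9527,-12.4290)
Δp = p'−p = (-5.9905,-2.4858); α = Δx/Fx = (-5062/845) / (-5062/169) = 1/5
check: Δy/Fy = (-4201/1690) / (-4201/338) = 1/5 ✓

α = 1/5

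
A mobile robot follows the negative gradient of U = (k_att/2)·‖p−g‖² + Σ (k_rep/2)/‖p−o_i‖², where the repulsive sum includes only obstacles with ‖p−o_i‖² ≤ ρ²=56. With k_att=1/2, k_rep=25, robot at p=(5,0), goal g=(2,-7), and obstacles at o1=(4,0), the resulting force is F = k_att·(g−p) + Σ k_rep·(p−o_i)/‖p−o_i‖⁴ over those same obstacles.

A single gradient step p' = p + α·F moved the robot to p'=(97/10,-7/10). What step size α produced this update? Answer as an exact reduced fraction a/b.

F_att = 1/2·(g−p) = 1/2·(-3,-7) = (-1.5000,-3.5000)
o1: d²=1 ≤ ρ²=56; F_rep = 25·(1,0)/1² = (25.0000,0.0000)
F = F_att + ΣF_rep = (23.5000,-3.5000)
Δp = p'−p = (4.7000,-0.7000); α = Δx/Fx = (47/10) / (47/2) = 1/5
check: Δy/Fy = (-7/10) / (-7/2) = 1/5 ✓

α = 1/5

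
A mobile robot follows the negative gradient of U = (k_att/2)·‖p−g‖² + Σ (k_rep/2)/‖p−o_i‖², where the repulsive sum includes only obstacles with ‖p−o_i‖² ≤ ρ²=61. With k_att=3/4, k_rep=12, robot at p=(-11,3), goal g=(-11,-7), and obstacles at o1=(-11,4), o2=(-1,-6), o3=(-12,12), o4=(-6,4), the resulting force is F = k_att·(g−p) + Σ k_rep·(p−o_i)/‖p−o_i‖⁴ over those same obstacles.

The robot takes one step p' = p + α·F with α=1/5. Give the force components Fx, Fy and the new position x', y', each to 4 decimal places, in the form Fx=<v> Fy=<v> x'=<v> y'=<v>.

F_att = 3/4·(g−p) = 3/4·(0,-10) = (0.0000,-7.5000)
o1: d²=1 ≤ ρ²=61; F_rep = 12·(0,-1)/1² = (0.0000,-12.0000)
o2: d²=181 > ρ²=61 → inactive
o3: d²=82 > ρ²=61 → inactive
o4: d²=26 ≤ ρ²=61; F_rep = 12·(-5,-1)/26² = (-0.0888,-0.0178)
F = F_att + ΣF_rep = (-0.0888,-19.5178)
p' = p + 1/5·F = (-11.0178,-0.9036)

Fx=-0.0888 Fy=-19.5178 x'=-11.0178 y'=-0.9036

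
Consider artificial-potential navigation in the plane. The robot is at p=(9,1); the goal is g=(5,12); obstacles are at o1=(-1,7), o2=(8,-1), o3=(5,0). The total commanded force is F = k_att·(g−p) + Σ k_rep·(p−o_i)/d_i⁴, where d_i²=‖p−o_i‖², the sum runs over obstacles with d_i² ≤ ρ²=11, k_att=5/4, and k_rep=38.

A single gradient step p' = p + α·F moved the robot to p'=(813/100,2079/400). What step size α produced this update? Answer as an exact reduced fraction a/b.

α = 1/4

F_att = 5/4·(g−p) = 5/4·(-4,11) = (-5.0000,13.7500)
o1: d²=136 > ρ²=11 → inactive
o2: d²=5 ≤ ρ²=11; F_rep = 38·(1,2)/5² = (1.5200,3.0400)
o3: d²=17 > ρ²=11 → inactive
F = F_att + ΣF_rep = (-3.4800,16.7900)
Δp = p'−p = (-0.8700,4.1975); α = Δx/Fx = (-87/100) / (-87/25) = 1/4
check: Δy/Fy = (1679/400) / (1679/100) = 1/4 ✓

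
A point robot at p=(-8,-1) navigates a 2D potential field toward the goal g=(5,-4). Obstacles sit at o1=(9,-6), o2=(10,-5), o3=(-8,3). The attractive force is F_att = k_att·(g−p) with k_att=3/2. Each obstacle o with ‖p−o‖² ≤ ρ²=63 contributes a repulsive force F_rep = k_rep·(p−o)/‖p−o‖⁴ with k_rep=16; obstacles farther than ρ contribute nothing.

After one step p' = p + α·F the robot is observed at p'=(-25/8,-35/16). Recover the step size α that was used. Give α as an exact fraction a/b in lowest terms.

α = 1/4

F_att = 3/2·(g−p) = 3/2·(13,-3) = (19.5000,-4.5000)
o1: d²=314 > ρ²=63 → inactive
o2: d²=340 > ρ²=63 → inactive
o3: d²=16 ≤ ρ²=63; F_rep = 16·(0,-4)/16² = (0.0000,-0.2500)
F = F_att + ΣF_rep = (19.5000,-4.7500)
Δp = p'−p = (4.8750,-1.1875); α = Δx/Fx = (39/8) / (39/2) = 1/4
check: Δy/Fy = (-19/16) / (-19/4) = 1/4 ✓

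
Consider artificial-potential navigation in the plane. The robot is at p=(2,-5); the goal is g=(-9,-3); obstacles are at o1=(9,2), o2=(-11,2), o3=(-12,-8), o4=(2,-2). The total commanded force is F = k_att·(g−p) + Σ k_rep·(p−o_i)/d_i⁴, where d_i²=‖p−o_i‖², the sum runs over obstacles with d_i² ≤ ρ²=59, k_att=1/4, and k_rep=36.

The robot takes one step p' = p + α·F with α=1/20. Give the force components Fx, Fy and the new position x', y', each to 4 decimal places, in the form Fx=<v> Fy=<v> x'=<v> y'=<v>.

Fx=-2.7500 Fy=-0.8333 x'=1.8625 y'=-5.0417

F_att = 1/4·(g−p) = 1/4·(-11,2) = (-2.7500,0.5000)
o1: d²=98 > ρ²=59 → inactive
o2: d²=218 > ρ²=59 → inactive
o3: d²=205 > ρ²=59 → inactive
o4: d²=9 ≤ ρ²=59; F_rep = 36·(0,-3)/9² = (0.0000,-1.3333)
F = F_att + ΣF_rep = (-2.7500,-0.8333)
p' = p + 1/20·F = (1.8625,-5.0417)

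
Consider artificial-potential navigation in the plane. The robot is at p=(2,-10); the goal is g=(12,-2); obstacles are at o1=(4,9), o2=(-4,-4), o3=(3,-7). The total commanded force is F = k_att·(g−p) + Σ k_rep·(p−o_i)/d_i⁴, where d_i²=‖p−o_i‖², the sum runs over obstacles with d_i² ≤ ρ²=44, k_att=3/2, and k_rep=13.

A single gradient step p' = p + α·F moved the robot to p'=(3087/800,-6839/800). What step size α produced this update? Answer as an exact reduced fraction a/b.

α = 1/8

F_att = 3/2·(g−p) = 3/2·(10,8) = (15.0000,12.0000)
o1: d²=365 > ρ²=44 → inactive
o2: d²=72 > ρ²=44 → inactive
o3: d²=10 ≤ ρ²=44; F_rep = 13·(-1,-3)/10² = (-0.1300,-0.3900)
F = F_att + ΣF_rep = (14.8700,11.6100)
Δp = p'−p = (1.8587,1.4512); α = Δx/Fx = (1487/800) / (1487/100) = 1/8
check: Δy/Fy = (1161/800) / (1161/100) = 1/8 ✓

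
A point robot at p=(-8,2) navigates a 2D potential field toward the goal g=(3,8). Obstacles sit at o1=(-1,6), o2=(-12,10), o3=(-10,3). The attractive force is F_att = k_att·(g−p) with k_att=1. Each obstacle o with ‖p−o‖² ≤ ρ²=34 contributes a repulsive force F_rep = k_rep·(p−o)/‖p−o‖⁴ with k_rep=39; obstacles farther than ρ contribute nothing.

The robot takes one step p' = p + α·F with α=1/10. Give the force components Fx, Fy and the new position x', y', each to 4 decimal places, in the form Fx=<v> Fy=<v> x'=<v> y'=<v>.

Fx=14.1200 Fy=4.4400 x'=-6.5880 y'=2.4440

F_att = 1·(g−p) = 1·(11,6) = (11.0000,6.0000)
o1: d²=65 > ρ²=34 → inactive
o2: d²=80 > ρ²=34 → inactive
o3: d²=5 ≤ ρ²=34; F_rep = 39·(2,-1)/5² = (3.1200,-1.5600)
F = F_att + ΣF_rep = (14.1200,4.4400)
p' = p + 1/10·F = (-6.5880,2.4440)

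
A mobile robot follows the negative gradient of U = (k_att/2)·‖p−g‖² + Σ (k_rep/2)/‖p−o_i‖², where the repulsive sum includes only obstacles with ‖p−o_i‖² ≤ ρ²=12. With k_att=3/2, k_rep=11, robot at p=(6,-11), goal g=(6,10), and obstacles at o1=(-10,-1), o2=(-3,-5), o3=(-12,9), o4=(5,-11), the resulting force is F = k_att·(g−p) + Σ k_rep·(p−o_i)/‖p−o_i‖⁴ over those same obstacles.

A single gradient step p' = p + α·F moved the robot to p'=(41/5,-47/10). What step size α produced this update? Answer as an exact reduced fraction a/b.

F_att = 3/2·(g−p) = 3/2·(0,21) = (0.0000,31.5000)
o1: d²=356 > ρ²=12 → inactive
o2: d²=117 > ρ²=12 → inactive
o3: d²=724 > ρ²=12 → inactive
o4: d²=1 ≤ ρ²=12; F_rep = 11·(1,0)/1² = (11.0000,0.0000)
F = F_att + ΣF_rep = (11.0000,31.5000)
Δp = p'−p = (2.2000,6.3000); α = Δx/Fx = (11/5) / (11) = 1/5
check: Δy/Fy = (63/10) / (63/2) = 1/5 ✓

α = 1/5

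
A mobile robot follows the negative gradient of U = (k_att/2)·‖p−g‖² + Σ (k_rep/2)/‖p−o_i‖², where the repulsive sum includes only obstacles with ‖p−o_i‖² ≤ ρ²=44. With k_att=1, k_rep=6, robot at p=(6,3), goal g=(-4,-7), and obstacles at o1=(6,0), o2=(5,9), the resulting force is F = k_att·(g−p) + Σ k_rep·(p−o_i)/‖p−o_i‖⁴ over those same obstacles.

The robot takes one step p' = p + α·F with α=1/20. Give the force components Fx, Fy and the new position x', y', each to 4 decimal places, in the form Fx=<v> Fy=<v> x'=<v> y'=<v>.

Fx=-9.9956 Fy=-9.8041 x'=5.5002 y'=2.5098

F_att = 1·(g−p) = 1·(-10,-10) = (-10.0000,-10.0000)
o1: d²=9 ≤ ρ²=44; F_rep = 6·(0,3)/9² = (0.0000,0.2222)
o2: d²=37 ≤ ρ²=44; F_rep = 6·(1,-6)/37² = (0.0044,-0.0263)
F = F_att + ΣF_rep = (-9.9956,-9.8041)
p' = p + 1/20·F = (5.5002,2.5098)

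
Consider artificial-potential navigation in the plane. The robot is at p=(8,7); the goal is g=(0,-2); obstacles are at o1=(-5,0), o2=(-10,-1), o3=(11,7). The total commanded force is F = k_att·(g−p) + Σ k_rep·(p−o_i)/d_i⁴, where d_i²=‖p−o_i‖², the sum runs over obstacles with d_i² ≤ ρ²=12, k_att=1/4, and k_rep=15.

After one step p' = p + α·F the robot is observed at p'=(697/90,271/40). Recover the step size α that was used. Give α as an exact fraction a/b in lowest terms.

α = 1/10

F_att = 1/4·(g−p) = 1/4·(-8,-9) = (-2.0000,-2.2500)
o1: d²=218 > ρ²=12 → inactive
o2: d²=388 > ρ²=12 → inactive
o3: d²=9 ≤ ρ²=12; F_rep = 15·(-3,0)/9² = (-0.5556,0.0000)
F = F_att + ΣF_rep = (-2.5556,-2.2500)
Δp = p'−p = (-0.2556,-0.2250); α = Δx/Fx = (-23/90) / (-23/9) = 1/10
check: Δy/Fy = (-9/40) / (-9/4) = 1/10 ✓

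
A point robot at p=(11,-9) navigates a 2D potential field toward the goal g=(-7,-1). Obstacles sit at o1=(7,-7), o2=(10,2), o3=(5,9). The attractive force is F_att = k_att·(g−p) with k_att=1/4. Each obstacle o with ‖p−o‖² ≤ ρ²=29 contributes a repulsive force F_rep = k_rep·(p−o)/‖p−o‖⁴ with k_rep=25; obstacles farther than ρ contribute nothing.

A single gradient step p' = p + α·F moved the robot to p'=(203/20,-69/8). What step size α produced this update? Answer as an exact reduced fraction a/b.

F_att = 1/4·(g−p) = 1/4·(-18,8) = (-4.5000,2.0000)
o1: d²=20 ≤ ρ²=29; F_rep = 25·(4,-2)/20² = (0.2500,-0.1250)
o2: d²=122 > ρ²=29 → inactive
o3: d²=360 > ρ²=29 → inactive
F = F_att + ΣF_rep = (-4.2500,1.8750)
Δp = p'−p = (-0.8500,0.3750); α = Δx/Fx = (-17/20) / (-17/4) = 1/5
check: Δy/Fy = (3/8) / (15/8) = 1/5 ✓

α = 1/5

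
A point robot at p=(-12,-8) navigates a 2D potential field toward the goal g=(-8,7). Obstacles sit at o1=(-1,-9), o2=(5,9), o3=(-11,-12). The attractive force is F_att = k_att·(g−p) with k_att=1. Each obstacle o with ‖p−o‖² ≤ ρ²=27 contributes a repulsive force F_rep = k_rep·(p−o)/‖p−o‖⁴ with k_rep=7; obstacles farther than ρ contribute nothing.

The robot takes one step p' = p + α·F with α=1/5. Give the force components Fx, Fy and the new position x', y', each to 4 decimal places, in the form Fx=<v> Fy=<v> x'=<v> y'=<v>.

F_att = 1·(g−p) = 1·(4,15) = (4.0000,15.0000)
o1: d²=122 > ρ²=27 → inactive
o2: d²=578 > ρ²=27 → inactive
o3: d²=17 ≤ ρ²=27; F_rep = 7·(-1,4)/17² = (-0.0242,0.0969)
F = F_att + ΣF_rep = (3.9758,15.0969)
p' = p + 1/5·F = (-11.2048,-4.9806)

Fx=3.9758 Fy=15.0969 x'=-11.2048 y'=-4.9806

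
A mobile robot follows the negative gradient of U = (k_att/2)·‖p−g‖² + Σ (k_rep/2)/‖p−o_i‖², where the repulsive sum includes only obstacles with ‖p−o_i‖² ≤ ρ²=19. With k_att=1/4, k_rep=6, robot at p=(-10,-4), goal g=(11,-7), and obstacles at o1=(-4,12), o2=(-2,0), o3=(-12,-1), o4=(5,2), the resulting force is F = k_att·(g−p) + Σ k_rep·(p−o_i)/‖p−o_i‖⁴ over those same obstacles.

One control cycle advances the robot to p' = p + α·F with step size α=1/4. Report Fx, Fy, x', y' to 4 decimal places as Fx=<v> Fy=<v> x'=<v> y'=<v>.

Fx=5.3210 Fy=-0.8565 x'=-8.6697 y'=-4.2141

F_att = 1/4·(g−p) = 1/4·(21,-3) = (5.2500,-0.7500)
o1: d²=292 > ρ²=19 → inactive
o2: d²=80 > ρ²=19 → inactive
o3: d²=13 ≤ ρ²=19; F_rep = 6·(2,-3)/13² = (0.0710,-0.1065)
o4: d²=261 > ρ²=19 → inactive
F = F_att + ΣF_rep = (5.3210,-0.8565)
p' = p + 1/4·F = (-8.6697,-4.2141)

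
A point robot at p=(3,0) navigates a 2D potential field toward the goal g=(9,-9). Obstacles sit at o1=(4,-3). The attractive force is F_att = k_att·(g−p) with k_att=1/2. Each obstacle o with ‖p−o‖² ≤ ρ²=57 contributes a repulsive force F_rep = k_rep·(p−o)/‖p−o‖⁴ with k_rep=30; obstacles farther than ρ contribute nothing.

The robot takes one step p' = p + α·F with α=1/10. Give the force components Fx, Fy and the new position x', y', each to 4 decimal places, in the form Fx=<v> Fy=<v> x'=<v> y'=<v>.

Fx=2.7000 Fy=-3.6000 x'=3.2700 y'=-0.3600

F_att = 1/2·(g−p) = 1/2·(6,-9) = (3.0000,-4.5000)
o1: d²=10 ≤ ρ²=57; F_rep = 30·(-1,3)/10² = (-0.3000,0.9000)
F = F_att + ΣF_rep = (2.7000,-3.6000)
p' = p + 1/10·F = (3.2700,-0.3600)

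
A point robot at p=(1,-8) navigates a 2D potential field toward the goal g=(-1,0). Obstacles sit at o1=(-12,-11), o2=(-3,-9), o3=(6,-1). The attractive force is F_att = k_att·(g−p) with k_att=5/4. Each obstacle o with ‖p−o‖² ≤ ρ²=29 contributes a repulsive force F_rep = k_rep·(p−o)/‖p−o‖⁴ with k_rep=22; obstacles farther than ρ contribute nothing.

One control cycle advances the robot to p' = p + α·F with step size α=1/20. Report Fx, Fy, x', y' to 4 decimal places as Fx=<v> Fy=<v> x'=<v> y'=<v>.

F_att = 5/4·(g−p) = 5/4·(-2,8) = (-2.5000,10.0000)
o1: d²=178 > ρ²=29 → inactive
o2: d²=17 ≤ ρ²=29; F_rep = 22·(4,1)/17² = (0.3045,0.0761)
o3: d²=74 > ρ²=29 → inactive
F = F_att + ΣF_rep = (-2.1955,10.0761)
p' = p + 1/20·F = (0.8902,-7.4962)

Fx=-2.1955 Fy=10.0761 x'=0.8902 y'=-7.4962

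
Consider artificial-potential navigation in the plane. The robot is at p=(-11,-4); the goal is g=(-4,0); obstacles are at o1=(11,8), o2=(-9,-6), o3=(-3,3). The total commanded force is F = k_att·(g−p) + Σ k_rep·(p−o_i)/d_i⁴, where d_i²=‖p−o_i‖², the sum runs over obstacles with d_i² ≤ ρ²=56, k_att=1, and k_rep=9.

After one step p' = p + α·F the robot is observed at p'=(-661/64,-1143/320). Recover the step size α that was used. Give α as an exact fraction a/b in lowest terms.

α = 1/10

F_att = 1·(g−p) = 1·(7,4) = (7.0000,4.0000)
o1: d²=628 > ρ²=56 → inactive
o2: d²=8 ≤ ρ²=56; F_rep = 9·(-2,2)/8² = (-0.2812,0.2812)
o3: d²=113 > ρ²=56 → inactive
F = F_att + ΣF_rep = (6.7188,4.2812)
Δp = p'−p = (0.6719,0.4281); α = Δx/Fx = (43/64) / (215/32) = 1/10
check: Δy/Fy = (137/320) / (137/32) = 1/10 ✓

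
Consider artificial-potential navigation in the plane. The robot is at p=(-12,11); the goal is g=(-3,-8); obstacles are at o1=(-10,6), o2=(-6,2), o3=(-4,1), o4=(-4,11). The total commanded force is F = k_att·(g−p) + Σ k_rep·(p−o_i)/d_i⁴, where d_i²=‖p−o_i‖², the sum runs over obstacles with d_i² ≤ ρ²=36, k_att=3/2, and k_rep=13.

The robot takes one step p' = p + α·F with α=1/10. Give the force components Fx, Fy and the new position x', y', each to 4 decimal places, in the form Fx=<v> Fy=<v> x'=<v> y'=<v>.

F_att = 3/2·(g−p) = 3/2·(9,-19) = (13.5000,-28.5000)
o1: d²=29 ≤ ρ²=36; F_rep = 13·(-2,5)/29² = (-0.0309,0.0773)
o2: d²=117 > ρ²=36 → inactive
o3: d²=164 > ρ²=36 → inactive
o4: d²=64 > ρ²=36 → inactive
F = F_att + ΣF_rep = (13.4691,-28.4227)
p' = p + 1/10·F = (-10.6531,8.1577)

Fx=13.4691 Fy=-28.4227 x'=-10.6531 y'=8.1577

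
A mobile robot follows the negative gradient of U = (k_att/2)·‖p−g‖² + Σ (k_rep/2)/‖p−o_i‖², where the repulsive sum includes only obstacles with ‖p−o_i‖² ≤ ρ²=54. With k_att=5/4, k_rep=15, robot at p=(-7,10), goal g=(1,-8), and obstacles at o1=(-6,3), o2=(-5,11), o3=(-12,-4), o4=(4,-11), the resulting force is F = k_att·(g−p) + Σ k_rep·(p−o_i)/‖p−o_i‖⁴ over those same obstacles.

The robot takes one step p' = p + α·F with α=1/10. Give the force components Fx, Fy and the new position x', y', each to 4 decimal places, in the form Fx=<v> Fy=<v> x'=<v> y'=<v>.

F_att = 5/4·(g−p) = 5/4·(8,-18) = (10.0000,-22.5000)
o1: d²=50 ≤ ρ²=54; F_rep = 15·(-1,7)/50² = (-0.0060,0.0420)
o2: d²=5 ≤ ρ²=54; F_rep = 15·(-2,-1)/5² = (-1.2000,-0.6000)
o3: d²=221 > ρ²=54 → inactive
o4: d²=562 > ρ²=54 → inactive
F = F_att + ΣF_rep = (8.7940,-23.0580)
p' = p + 1/10·F = (-6.1206,7.6942)

Fx=8.7940 Fy=-23.0580 x'=-6.1206 y'=7.6942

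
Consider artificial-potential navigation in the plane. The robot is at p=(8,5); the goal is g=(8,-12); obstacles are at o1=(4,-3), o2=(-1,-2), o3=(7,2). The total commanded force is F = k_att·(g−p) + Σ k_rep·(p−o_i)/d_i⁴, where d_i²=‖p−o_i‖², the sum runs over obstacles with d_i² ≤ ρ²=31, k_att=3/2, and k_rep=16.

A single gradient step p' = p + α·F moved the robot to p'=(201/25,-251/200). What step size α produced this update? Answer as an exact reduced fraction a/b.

F_att = 3/2·(g−p) = 3/2·(0,-17) = (0.0000,-25.5000)
o1: d²=80 > ρ²=31 → inactive
o2: d²=130 > ρ²=31 → inactive
o3: d²=10 ≤ ρ²=31; F_rep = 16·(1,3)/10² = (0.1600,0.4800)
F = F_att + ΣF_rep = (0.1600,-25.0200)
Δp = p'−p = (0.0400,-6.2550); α = Δx/Fx = (1/25) / (4/25) = 1/4
check: Δy/Fy = (-1251/200) / (-1251/50) = 1/4 ✓

α = 1/4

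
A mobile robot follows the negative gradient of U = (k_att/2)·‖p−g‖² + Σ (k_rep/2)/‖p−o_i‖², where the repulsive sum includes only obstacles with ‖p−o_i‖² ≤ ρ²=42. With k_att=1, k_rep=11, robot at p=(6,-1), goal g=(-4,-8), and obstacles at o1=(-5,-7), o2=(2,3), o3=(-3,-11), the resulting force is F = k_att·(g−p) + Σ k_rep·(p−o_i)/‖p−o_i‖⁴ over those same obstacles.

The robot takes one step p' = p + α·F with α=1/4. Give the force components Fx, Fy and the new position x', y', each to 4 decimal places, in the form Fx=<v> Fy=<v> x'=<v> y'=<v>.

F_att = 1·(g−p) = 1·(-10,-7) = (-10.0000,-7.0000)
o1: d²=157 > ρ²=42 → inactive
o2: d²=32 ≤ ρ²=42; F_rep = 11·(4,-4)/32² = (0.0430,-0.0430)
o3: d²=181 > ρ²=42 → inactive
F = F_att + ΣF_rep = (-9.9570,-7.0430)
p' = p + 1/4·F = (3.5107,-2.7607)

Fx=-9.9570 Fy=-7.0430 x'=3.5107 y'=-2.7607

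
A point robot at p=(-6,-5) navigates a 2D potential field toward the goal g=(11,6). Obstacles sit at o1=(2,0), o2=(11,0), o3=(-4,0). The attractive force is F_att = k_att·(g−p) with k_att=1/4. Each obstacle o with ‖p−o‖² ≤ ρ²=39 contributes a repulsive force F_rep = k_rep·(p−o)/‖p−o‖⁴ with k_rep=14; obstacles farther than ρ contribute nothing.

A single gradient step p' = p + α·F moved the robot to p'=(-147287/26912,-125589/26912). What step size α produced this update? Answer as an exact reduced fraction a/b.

F_att = 1/4·(g−p) = 1/4·(17,11) = (4.2500,2.7500)
o1: d²=89 > ρ²=39 → inactive
o2: d²=314 > ρ²=39 → inactive
o3: d²=29 ≤ ρ²=39; F_rep = 14·(-2,-5)/29² = (-0.0333,-0.0832)
F = F_att + ΣF_rep = (4.2167,2.6668)
Δp = p'−p = (0.5271,0.3333); α = Δx/Fx = (14185/26912) / (14185/3364) = 1/8
check: Δy/Fy = (8971/26912) / (8971/3364) = 1/8 ✓

α = 1/8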